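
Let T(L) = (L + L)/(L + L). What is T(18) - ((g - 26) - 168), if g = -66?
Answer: 261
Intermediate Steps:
T(L) = 1 (T(L) = (2*L)/((2*L)) = (2*L)*(1/(2*L)) = 1)
T(18) - ((g - 26) - 168) = 1 - ((-66 - 26) - 168) = 1 - (-92 - 168) = 1 - 1*(-260) = 1 + 260 = 261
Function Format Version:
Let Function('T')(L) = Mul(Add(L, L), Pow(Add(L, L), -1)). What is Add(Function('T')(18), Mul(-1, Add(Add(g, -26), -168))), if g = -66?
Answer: 261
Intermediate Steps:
Function('T')(L) = 1 (Function('T')(L) = Mul(Mul(2, L), Pow(Mul(2, L), -1)) = Mul(Mul(2, L), Mul(Rational(1, 2), Pow(L, -1))) = 1)
Add(Function('T')(18), Mul(-1, Add(Add(g, -26), -168))) = Add(1, Mul(-1, Add(Add(-66, -26), -168))) = Add(1, Mul(-1, Add(-92, -168))) = Add(1, Mul(-1, -260)) = Add(1, 260) = 261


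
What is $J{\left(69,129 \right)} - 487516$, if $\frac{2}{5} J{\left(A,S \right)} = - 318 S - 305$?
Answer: $- \frac{1181667}{2} \approx -5.9083 \cdot 10^{5}$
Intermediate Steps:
$J{\left(A,S \right)} = - \frac{1525}{2} - 795 S$ ($J{\left(A,S \right)} = \frac{5 \left(- 318 S - 305\right)}{2} = \frac{5 \left(-305 - 318 S\right)}{2} = - \frac{1525}{2} - 795 S$)
$J{\left(69,129 \right)} - 487516 = \left(- \frac{1525}{2} - 102555\right) - 487516 = - \frac{206635}{2} - 487516 = - \frac{1181667}{2}$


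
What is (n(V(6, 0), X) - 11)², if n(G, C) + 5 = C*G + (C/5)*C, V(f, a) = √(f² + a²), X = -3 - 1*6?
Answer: 72361/25 ≈ 2894.4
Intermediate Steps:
X = -9 (X = -3 - 6 = -9)
V(f, a) = √(a² + f²)
n(G, C) = -5 + C²/5 + C*G (n(G, C) = -5 + (C*G + (C/5)*C) = -5 + (C*G + C²/5) = -5 + (C²/5 + C*G) = -5 + C²/5 + C*G)
(n(V(6, 0), X) - 11)² = ((-5 + (⅕)*(-9)² - 9*√(0² + 6²)) - 11)² = ((-5 + (⅕)*81 - 9*√(0 + 36)) - 11)² = ((-5 + 81/5 - 9*√36) - 11)² = ((-5 + 81/5 - 9*6) - 11)² = ((-5 + 81/5 - 54) - 11)² = (-214/5 - 11)² = (-269/5)² = 72361/25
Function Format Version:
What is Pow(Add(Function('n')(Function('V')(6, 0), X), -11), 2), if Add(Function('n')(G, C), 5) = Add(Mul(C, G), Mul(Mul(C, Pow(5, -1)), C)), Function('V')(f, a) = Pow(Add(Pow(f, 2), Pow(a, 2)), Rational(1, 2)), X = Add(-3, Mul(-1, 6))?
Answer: Rational(72361, 25) ≈ 2894.4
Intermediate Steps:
X = -9 (X = Add(-3, -6) = -9)
Function('V')(f, a) = Pow(Add(Pow(a, 2), Pow(f, 2)), Rational(1, 2))
Function('n')(G, C) = Add(-5, Mul(Rational(1, 5), Pow(C, 2)), Mul(C, G)) (Function('n')(G, C) = Add(-5, Add(Mul(C, G), Mul(Mul(C, Pow(5, -1)), C))) = Add(-5, Add(Mul(C, G), Mul(Mul(C, Rational(1, 5)), C))) = Add(-5, Add(Mul(C, G), Mul(Mul(Rational(1, 5), C), C))) = Add(-5, Add(Mul(C, G), Mul(Rational(1, 5), Pow(C, 2)))) = Add(-5, Add(Mul(Rational(1, 5), Pow(C, 2)), Mul(C, G))) = Add(-5, Mul(Rational(1, 5), Pow(C, 2)), Mul(C, G)))
Pow(Add(Function('n')(Function('V')(6, 0), X), -11), 2) = Pow(Add(Add(-5, Mul(Rational(1, 5), Pow(-9, 2)), Mul(-9, Pow(Add(Pow(0, 2), Pow(6, 2)), Rational(1, 2)))), -11), 2) = Pow(Add(Add(-5, Mul(Rational(1, 5), 81), Mul(-9, Pow(Add(0, 36), Rational(1, 2)))), -11), 2) = Pow(Add(Add(-5, Rational(81, 5), Mul(-9, Pow(36, Rational(1, 2)))), -11), 2) = Pow(Add(Add(-5, Rational(81, 5), Mul(-9, 6)), -11), 2) = Pow(Add(Add(-5, Rational(81, 5), -54), -11), 2) = Pow(Add(Rational(-214, 5), -11), 2) = Pow(Rational(-269, 5), 2) = Rational(72361, 25)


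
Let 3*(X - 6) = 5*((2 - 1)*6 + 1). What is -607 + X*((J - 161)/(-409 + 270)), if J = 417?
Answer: -266687/417 ≈ -639.54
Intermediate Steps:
X = 53/3 (X = 6 + (5*((2 - 1)*6 + 1))/3 = 6 + (5*(1*6 + 1))/3 = 6 + (5*(6 + 1))/3 = 6 + (5*7)/3 = 6 + (⅓)*35 = 6 + 35/3 = 53/3 ≈ 17.667)
-607 + X*((J - 161)/(-409 + 270)) = -607 + 53*((417 - 161)/(-409 + 270))/3 = -607 + 53*(256/(-139))/3 = -607 + 53*(256*(-1/139))/3 = -607 + (53/3)*(-256/139) = -607 - 13568/417 = -266687/417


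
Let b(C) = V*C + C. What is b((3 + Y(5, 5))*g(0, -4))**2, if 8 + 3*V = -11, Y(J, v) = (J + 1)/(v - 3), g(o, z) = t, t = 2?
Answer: 4096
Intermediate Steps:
g(o, z) = 2
Y(J, v) = (1 + J)/(-3 + v)
V = -19/3 (V = -8/3 + (1/3)*(-11) = -8/3 - 11/3 = -19/3 ≈ -6.3333)
b(C) = -16*C/3 (b(C) = -19*C/3 + C = -16*C/3)
b((3 + Y(5, 5))*g(0, -4))**2 = (-16*(3 + (1 + 5)/(-3 + 5))*2/3)**2 = (-16*(3 + 6/2)*2/3)**2 = (-16*(3 + (1/2)*6)*2/3)**2 = (-16*(3 + 3)*2/3)**2 = (-32*2)**2 = (-16/3*12)**2 = (-64)**2 = 4096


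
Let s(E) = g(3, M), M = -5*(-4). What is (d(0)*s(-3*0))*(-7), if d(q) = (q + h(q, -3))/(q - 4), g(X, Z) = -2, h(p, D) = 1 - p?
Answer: -7/2 ≈ -3.5000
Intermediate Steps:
M = 20
s(E) = -2
d(q) = 1/(-4 + q) (d(q) = (q + (1 - q))/(q - 4) = 1/(-4 + q))
(d(0)*s(-3*0))*(-7) = (-2/(-4 + 0))*(-7) = (-2/(-4))*(-7) = -¼*(-2)*(-7) = (½)*(-7) = -7/2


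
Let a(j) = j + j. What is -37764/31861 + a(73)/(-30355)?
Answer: -1150977926/967140655 ≈ -1.1901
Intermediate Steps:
a(j) = 2*j
-37764/31861 + a(73)/(-30355) = -37764/31861 + (2*73)/(-30355) = -37764*1/31861 + 146*(-1/30355) = -37764/31861 - 146/30355 = -1150977926/967140655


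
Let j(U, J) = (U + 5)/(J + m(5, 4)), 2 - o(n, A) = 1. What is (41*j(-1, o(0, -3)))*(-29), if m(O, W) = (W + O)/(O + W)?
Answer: -2378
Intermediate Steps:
m(O, W) = 1 (m(O, W) = (O + W)/(O + W) = 1)
o(n, A) = 1 (o(n, A) = 2 - 1*1 = 2 - 1 = 1)
j(U, J) = (5 + U)/(1 + J) (j(U, J) = (U + 5)/(J + 1) = (5 + U)/(1 + J))
(41*j(-1, o(0, -3)))*(-29) = (41*((5 - 1)/(1 + 1)))*(-29) = (41*(4/2))*(-29) = (41*((½)*4))*(-29) = (41*2)*(-29) = 82*(-29) = -2378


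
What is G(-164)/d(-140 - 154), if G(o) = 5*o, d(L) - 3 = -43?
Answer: 41/2 ≈ 20.500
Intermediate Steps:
d(L) = -40 (d(L) = 3 - 43 = -40)
G(-164)/d(-140 - 154) = (5*(-164))/(-40) = -820*(-1/40) = 41/2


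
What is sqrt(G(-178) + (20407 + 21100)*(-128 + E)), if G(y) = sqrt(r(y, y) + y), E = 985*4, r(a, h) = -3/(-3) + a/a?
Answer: 2*sqrt(39556171 + I*sqrt(11)) ≈ 12579.0 + 0.00052734*I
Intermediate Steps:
r(a, h) = 2 (r(a, h) = -3*(-1/3) + 1 = 1 + 1 = 2)
E = 3940
G(y) = sqrt(2 + y)
sqrt(G(-178) + (20407 + 21100)*(-128 + E)) = sqrt(sqrt(2 - 178) + (20407 + 21100)*(-128 + 3940)) = sqrt(sqrt(-176) + 41507*3812) = sqrt(4*I*sqrt(11) + 158224684) = sqrt(158224684 + 4*I*sqrt(11))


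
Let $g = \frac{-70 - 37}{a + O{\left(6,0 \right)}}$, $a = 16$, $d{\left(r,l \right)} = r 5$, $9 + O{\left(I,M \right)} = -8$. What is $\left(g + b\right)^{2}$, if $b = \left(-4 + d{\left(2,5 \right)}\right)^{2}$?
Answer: $20449$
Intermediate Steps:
$O{\left(I,M \right)} = -17$ ($O{\left(I,M \right)} = -9 - 8 = -17$)
$d{\left(r,l \right)} = 5 r$
$g = 107$ ($g = \frac{-70 - 37}{16 - 17} = - \frac{107}{-1} = \left(-107\right) \left(-1\right) = 107$)
$b = 36$ ($b = \left(-4 + 5 \cdot 2\right)^{2} = \left(-4 + 10\right)^{2} = 6^{2} = 36$)
$\left(g + b\right)^{2} = \left(107 + 36\right)^{2} = 143^{2} = 20449$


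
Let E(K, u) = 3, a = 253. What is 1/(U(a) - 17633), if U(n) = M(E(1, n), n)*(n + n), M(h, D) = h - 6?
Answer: -1/19151 ≈ -5.2217e-5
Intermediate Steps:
M(h, D) = -6 + h
U(n) = -6*n (U(n) = (-6 + 3)*(n + n) = -6*n)
1/(U(a) - 17633) = 1/(-6*253 - 17633) = 1/(-1518 - 17633) = 1/(-19151) = -1/19151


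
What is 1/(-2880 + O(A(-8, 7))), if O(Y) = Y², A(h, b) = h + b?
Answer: -1/2879 ≈ -0.00034734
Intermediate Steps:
A(h, b) = b + h
1/(-2880 + O(A(-8, 7))) = 1/(-2880 + (7 - 8)²) = 1/(-2880 + (-1)²) = 1/(-2880 + 1) = 1/(-2879) = -1/2879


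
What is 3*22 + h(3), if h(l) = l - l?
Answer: 66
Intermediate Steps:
h(l) = 0
3*22 + h(3) = 3*22 + 0 = 66 + 0 = 66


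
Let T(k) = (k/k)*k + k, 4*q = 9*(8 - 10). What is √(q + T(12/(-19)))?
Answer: I*√8322/38 ≈ 2.4007*I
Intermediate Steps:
q = -9/2 (q = (9*(8 - 10))/4 = (9*(-2))/4 = (¼)*(-18) = -9/2 ≈ -4.5000)
T(k) = 2*k (T(k) = 1*k + k = k + k = 2*k)
√(q + T(12/(-19))) = √(-9/2 + 2*(12/(-19))) = √(-9/2 + 2*(12*(-1/19))) = √(-9/2 + 2*(-12/19)) = √(-9/2 - 24/19) = √(-219/38) = I*√8322/38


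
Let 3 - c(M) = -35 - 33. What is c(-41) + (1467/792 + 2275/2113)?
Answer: 13746643/185944 ≈ 73.929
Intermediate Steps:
c(M) = 71 (c(M) = 3 - (-35 - 33) = 3 - 1*(-68) = 3 + 68 = 71)
c(-41) + (1467/792 + 2275/2113) = 71 + (1467/792 + 2275/2113) = 71 + (1467*(1/792) + 2275*(1/2113)) = 71 + (163/88 + 2275/2113) = 71 + 544619/185944 = 13746643/185944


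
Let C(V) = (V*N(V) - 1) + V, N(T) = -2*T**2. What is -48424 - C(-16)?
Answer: -56599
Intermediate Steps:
C(V) = -1 + V - 2*V**3 (C(V) = (V*(-2*V**2) - 1) + V = (-2*V**3 - 1) + V = (-1 - 2*V**3) + V = -1 + V - 2*V**3)
-48424 - C(-16) = -48424 - (-1 - 16 - 2*(-16)**3) = -48424 - (-1 - 16 - 2*(-4096)) = -48424 - (-1 - 16 + 8192) = -48424 - 1*8175 = -48424 - 8175 = -56599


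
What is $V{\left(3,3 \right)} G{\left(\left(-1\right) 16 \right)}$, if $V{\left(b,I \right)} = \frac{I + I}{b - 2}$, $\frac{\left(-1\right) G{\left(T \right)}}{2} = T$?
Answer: $192$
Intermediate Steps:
$G{\left(T \right)} = - 2 T$
$V{\left(b,I \right)} = \frac{2 I}{-2 + b}$
$V{\left(3,3 \right)} G{\left(\left(-1\right) 16 \right)} = 2 \cdot 3 \frac{1}{-2 + 3} \left(- 2 \left(\left(-1\right) 16\right)\right) = 2 \cdot 3 \cdot 1^{-1} \left(\left(-2\right) \left(-16\right)\right) = 2 \cdot 3 \cdot 1 \cdot 32 = 6 \cdot 32 = 192$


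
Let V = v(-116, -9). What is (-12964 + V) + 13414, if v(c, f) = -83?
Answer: 367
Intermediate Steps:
V = -83
(-12964 + V) + 13414 = (-12964 - 83) + 13414 = -13047 + 13414 = 367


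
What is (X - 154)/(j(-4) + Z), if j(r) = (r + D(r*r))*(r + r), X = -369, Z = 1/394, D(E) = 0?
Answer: -206062/12609 ≈ -16.342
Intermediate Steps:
Z = 1/394 ≈ 0.0025381
j(r) = 2*r² (j(r) = (r + 0)*(r + r) = r*(2*r) = 2*r²)
(X - 154)/(j(-4) + Z) = (-369 - 154)/(2*(-4)² + 1/394) = -523/(2*16 + 1/394) = -523/(32 + 1/394) = -523/12609/394 = -523*394/12609 = -206062/12609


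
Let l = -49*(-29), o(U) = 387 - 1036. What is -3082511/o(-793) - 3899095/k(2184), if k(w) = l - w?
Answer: 4882468548/495187 ≈ 9859.8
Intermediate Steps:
o(U) = -649
l = 1421
k(w) = 1421 - w
-3082511/o(-793) - 3899095/k(2184) = -3082511/(-649) - 3899095/(1421 - 1*2184) = -3082511*(-1/649) - 3899095/(1421 - 2184) = 3082511/649 - 3899095/(-763) = 3082511/649 - 3899095*(-1/763) = 3082511/649 + 3899095/763 = 4882468548/495187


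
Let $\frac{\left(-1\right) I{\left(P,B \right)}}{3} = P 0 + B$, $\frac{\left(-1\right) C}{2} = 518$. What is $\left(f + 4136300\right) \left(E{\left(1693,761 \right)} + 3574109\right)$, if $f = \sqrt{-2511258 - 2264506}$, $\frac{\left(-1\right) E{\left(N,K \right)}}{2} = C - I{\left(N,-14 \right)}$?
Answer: $14792504919500 + 7152530 i \sqrt{1193941} \approx 1.4793 \cdot 10^{13} + 7.8154 \cdot 10^{9} i$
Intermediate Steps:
$C = -1036$ ($C = \left(-2\right) 518 = -1036$)
$I{\left(P,B \right)} = - 3 B$ ($I{\left(P,B \right)} = - 3 \left(P 0 + B\right) = - 3 \left(0 + B\right) = - 3 B$)
$E{\left(N,K \right)} = 2156$ ($E{\left(N,K \right)} = - 2 \left(-1036 - \left(-3\right) \left(-14\right)\right) = - 2 \left(-1036 - 42\right) = \left(-2\right) \left(-1078\right) = 2156$)
$f = 2 i \sqrt{1193941}$ ($f = \sqrt{-4775764} = 2 i \sqrt{1193941} \approx 2185.4 i$)
$\left(f + 4136300\right) \left(E{\left(1693,761 \right)} + 3574109\right) = \left(2 i \sqrt{1193941} + 4136300\right) \left(2156 + 3574109\right) = \left(4136300 + 2 i \sqrt{1193941}\right) 3576265 = 14792504919500 + 7152530 i \sqrt{1193941}$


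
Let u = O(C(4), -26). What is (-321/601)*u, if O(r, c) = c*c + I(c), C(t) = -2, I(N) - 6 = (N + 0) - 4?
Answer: -209292/601 ≈ -348.24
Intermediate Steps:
I(N) = 2 + N (I(N) = 6 + ((N + 0) - 4) = 6 + (N - 4) = 6 + (-4 + N) = 2 + N)
O(r, c) = 2 + c + c**2 (O(r, c) = c*c + (2 + c) = c**2 + (2 + c) = 2 + c + c**2)
u = 652 (u = 2 - 26 + (-26)**2 = 2 - 26 + 676 = 652)
(-321/601)*u = -321/601*652 = -209292/601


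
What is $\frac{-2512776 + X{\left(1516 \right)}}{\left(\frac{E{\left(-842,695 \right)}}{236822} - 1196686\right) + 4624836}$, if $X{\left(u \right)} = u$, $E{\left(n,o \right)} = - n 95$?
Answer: $- \frac{59472161572}{81186141929} \approx -0.73254$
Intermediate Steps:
$E{\left(n,o \right)} = - 95 n$
$\frac{-2512776 + X{\left(1516 \right)}}{\left(\frac{E{\left(-842,695 \right)}}{236822} - 1196686\right) + 4624836} = \frac{-2512776 + 1516}{\left(\frac{\left(-95\right) \left(-842\right)}{236822} - 1196686\right) + 4624836} = - \frac{2511260}{\left(79990 \cdot \frac{1}{236822} - 1196686\right) + 4624836} = - \frac{2511260}{\left(\frac{39995}{118411} - 1196686\right) + 4624836} = - \frac{2511260}{- \frac{141700745951}{118411} + 4624836} = - \frac{2511260}{\frac{405930709645}{118411}} = \left(-2511260\right) \frac{118411}{405930709645} = - \frac{59472161572}{81186141929}$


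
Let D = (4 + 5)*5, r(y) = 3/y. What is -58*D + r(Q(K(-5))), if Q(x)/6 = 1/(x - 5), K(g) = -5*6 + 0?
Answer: -5255/2 ≈ -2627.5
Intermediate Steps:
K(g) = -30 (K(g) = -30 + 0 = -30)
Q(x) = 6/(-5 + x) (Q(x) = 6/(x - 5) = 6/(-5 + x))
D = 45 (D = 9*5 = 45)
-58*D + r(Q(K(-5))) = -58*45 + 3/((6/(-5 - 30))) = -2610 + 3/((6/(-35))) = -2610 + 3/((6*(-1/35))) = -2610 + 3/(-6/35) = -2610 + 3*(-35/6) = -2610 - 35/2 = -5255/2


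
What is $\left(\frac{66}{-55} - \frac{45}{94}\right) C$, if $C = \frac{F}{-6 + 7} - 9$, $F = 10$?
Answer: $- \frac{789}{470} \approx -1.6787$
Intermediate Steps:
$C = 1$ ($C = \frac{10}{-6 + 7} - 9 = \frac{10}{1} - 9 = 10 \cdot 1 - 9 = 10 - 9 = 1$)
$\left(\frac{66}{-55} - \frac{45}{94}\right) C = \left(\frac{66}{-55} - \frac{45}{94}\right) 1 = \left(66 \left(- \frac{1}{55}\right) - \frac{45}{94}\right) 1 = \left(- \frac{6}{5} - \frac{45}{94}\right) 1 = \left(- \frac{789}{470}\right) 1 = - \frac{789}{470}$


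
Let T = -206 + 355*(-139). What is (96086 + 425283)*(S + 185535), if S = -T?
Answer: 122566552734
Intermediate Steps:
T = -49551 (T = -206 - 49345 = -49551)
S = 49551 (S = -1*(-49551) = 49551)
(96086 + 425283)*(S + 185535) = (96086 + 425283)*(49551 + 185535) = 521369*235086 = 122566552734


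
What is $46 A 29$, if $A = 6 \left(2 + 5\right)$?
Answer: $56028$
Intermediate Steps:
$A = 42$ ($A = 6 \cdot 7 = 42$)
$46 A 29 = 46 \cdot 42 \cdot 29 = 1932 \cdot 29 = 56028$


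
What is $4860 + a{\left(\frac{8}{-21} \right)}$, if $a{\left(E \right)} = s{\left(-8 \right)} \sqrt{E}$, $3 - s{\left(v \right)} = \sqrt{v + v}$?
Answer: $4860 + \frac{\sqrt{42} \left(8 + 6 i\right)}{21} \approx 4862.5 + 1.8516 i$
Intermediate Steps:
$s{\left(v \right)} = 3 - \sqrt{2} \sqrt{v}$ ($s{\left(v \right)} = 3 - \sqrt{v + v} = 3 - \sqrt{2 v} = 3 - \sqrt{2} \sqrt{v}$)
$a{\left(E \right)} = \sqrt{E} \left(3 - 4 i\right)$ ($a{\left(E \right)} = \left(3 - \sqrt{2} \sqrt{-8}\right) \sqrt{E} = \left(3 - \sqrt{2} \cdot 2 i \sqrt{2}\right) \sqrt{E} = \left(3 - 4 i\right) \sqrt{E} = \sqrt{E} \left(3 - 4 i\right)$)
$4860 + a{\left(\frac{8}{-21} \right)} = 4860 + \sqrt{\frac{8}{-21}} \left(3 - 4 i\right) = 4860 + \sqrt{8 \left(- \frac{1}{21}\right)} \left(3 - 4 i\right) = 4860 + \sqrt{- \frac{8}{21}} \left(3 - 4 i\right) = 4860 + \frac{2 i \sqrt{42}}{21} \left(3 - 4 i\right) = 4860 + \frac{2 i \sqrt{42} \left(3 - 4 i\right)}{21}$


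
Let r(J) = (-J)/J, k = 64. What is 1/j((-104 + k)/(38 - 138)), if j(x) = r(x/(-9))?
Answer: -1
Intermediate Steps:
r(J) = -1
j(x) = -1
1/j((-104 + k)/(38 - 138)) = 1/(-1) = -1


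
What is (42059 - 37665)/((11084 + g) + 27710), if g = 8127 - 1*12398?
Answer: 4394/34523 ≈ 0.12728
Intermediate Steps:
g = -4271 (g = 8127 - 12398 = -4271)
(42059 - 37665)/((11084 + g) + 27710) = (42059 - 37665)/((11084 - 4271) + 27710) = 4394/(6813 + 27710) = 4394/34523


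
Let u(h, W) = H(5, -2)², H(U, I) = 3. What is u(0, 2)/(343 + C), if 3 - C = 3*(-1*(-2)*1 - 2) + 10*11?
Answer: 9/236 ≈ 0.038136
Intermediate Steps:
C = -107 (C = 3 - (3*(-1*(-2)*1 - 2) + 10*11) = 3 - (3*(2*1 - 2) + 110) = 3 - (3*(2 - 2) + 110) = 3 - (3*0 + 110) = 3 - (0 + 110) = 3 - 1*110 = 3 - 110 = -107)
u(h, W) = 9 (u(h, W) = 3² = 9)
u(0, 2)/(343 + C) = 9/(343 - 107) = 9/236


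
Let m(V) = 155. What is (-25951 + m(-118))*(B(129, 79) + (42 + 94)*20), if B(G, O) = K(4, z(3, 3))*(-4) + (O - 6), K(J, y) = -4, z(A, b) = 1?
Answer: -72460964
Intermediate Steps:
B(G, O) = 10 + O (B(G, O) = -4*(-4) + (O - 6) = 16 + (-6 + O) = 10 + O)
(-25951 + m(-118))*(B(129, 79) + (42 + 94)*20) = (-25951 + 155)*((10 + 79) + (42 + 94)*20) = -25796*(89 + 136*20) = -25796*(89 + 2720) = -25796*2809 = -72460964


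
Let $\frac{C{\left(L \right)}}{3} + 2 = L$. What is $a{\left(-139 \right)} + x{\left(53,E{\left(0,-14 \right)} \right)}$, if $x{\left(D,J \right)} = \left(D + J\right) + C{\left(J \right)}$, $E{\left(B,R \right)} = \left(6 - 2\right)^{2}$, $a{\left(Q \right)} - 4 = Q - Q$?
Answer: $115$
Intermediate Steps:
$C{\left(L \right)} = -6 + 3 L$
$a{\left(Q \right)} = 4$ ($a{\left(Q \right)} = 4 + \left(Q - Q\right) = 4 + 0 = 4$)
$E{\left(B,R \right)} = 16$ ($E{\left(B,R \right)} = 4^{2} = 16$)
$x{\left(D,J \right)} = -6 + D + 4 J$ ($x{\left(D,J \right)} = \left(D + J\right) + \left(-6 + 3 J\right) = -6 + D + 4 J$)
$a{\left(-139 \right)} + x{\left(53,E{\left(0,-14 \right)} \right)} = 4 + \left(-6 + 53 + 4 \cdot 16\right) = 4 + \left(-6 + 53 + 64\right) = 4 + 111 = 115$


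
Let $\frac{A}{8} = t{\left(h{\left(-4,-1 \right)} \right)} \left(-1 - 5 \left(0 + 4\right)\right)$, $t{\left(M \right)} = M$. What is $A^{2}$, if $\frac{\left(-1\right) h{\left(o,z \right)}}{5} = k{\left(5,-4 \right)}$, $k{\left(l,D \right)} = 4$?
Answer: $11289600$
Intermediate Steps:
$h{\left(o,z \right)} = -20$ ($h{\left(o,z \right)} = \left(-5\right) 4 = -20$)
$A = 3360$ ($A = 8 \left(- 20 \left(-1 - 5 \left(0 + 4\right)\right)\right) = 8 \left(- 20 \left(-1 - 20\right)\right) = 8 \left(\left(-20\right) \left(-21\right)\right) = 8 \cdot 420 = 3360$)
$A^{2} = 3360^{2} = 11289600$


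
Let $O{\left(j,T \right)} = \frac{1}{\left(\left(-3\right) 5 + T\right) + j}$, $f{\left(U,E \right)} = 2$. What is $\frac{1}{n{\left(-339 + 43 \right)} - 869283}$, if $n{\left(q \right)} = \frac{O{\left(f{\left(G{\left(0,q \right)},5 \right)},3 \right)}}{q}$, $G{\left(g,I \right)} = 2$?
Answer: $- \frac{2960}{2573077679} \approx -1.1504 \cdot 10^{-6}$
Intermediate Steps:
$O{\left(j,T \right)} = \frac{1}{-15 + T + j}$ ($O{\left(j,T \right)} = \frac{1}{\left(-15 + T\right) + j} = \frac{1}{-15 + T + j}$)
$n{\left(q \right)} = - \frac{1}{10 q}$ ($n{\left(q \right)} = \frac{1}{\left(-15 + 3 + 2\right) q} = \frac{1}{\left(-10\right) q} = - \frac{1}{10 q}$)
$\frac{1}{n{\left(-339 + 43 \right)} - 869283} = \frac{1}{- \frac{1}{10 \left(-339 + 43\right)} - 869283} = \frac{1}{- \frac{1}{10 \left(-296\right)} - 869283} = \frac{1}{\left(- \frac{1}{10}\right) \left(- \frac{1}{296}\right) - 869283} = \frac{1}{\frac{1}{2960} - 869283} = \frac{1}{- \frac{2573077679}{2960}} = - \frac{2960}{2573077679}$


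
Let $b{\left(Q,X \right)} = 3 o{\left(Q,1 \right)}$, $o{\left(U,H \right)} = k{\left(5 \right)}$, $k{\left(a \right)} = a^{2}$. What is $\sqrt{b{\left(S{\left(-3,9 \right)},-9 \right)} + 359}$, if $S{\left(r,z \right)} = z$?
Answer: $\sqrt{434} \approx 20.833$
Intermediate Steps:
$o{\left(U,H \right)} = 25$ ($o{\left(U,H \right)} = 5^{2} = 25$)
$b{\left(Q,X \right)} = 75$ ($b{\left(Q,X \right)} = 3 \cdot 25 = 75$)
$\sqrt{b{\left(S{\left(-3,9 \right)},-9 \right)} + 359} = \sqrt{75 + 359} = \sqrt{434}$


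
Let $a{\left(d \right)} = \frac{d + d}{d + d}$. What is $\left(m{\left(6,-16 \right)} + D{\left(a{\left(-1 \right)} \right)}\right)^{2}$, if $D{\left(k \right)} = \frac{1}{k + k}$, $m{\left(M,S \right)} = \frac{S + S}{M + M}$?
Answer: $\frac{169}{36} \approx 4.6944$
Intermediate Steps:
$m{\left(M,S \right)} = \frac{S}{M}$ ($m{\left(M,S \right)} = \frac{2 S}{2 M} = 2 S \frac{1}{2 M} = \frac{S}{M}$)
$a{\left(d \right)} = 1$ ($a{\left(d \right)} = \frac{2 d}{2 d} = 2 d \frac{1}{2 d} = 1$)
$D{\left(k \right)} = \frac{1}{2 k}$
$\left(m{\left(6,-16 \right)} + D{\left(a{\left(-1 \right)} \right)}\right)^{2} = \left(- \frac{16}{6} + \frac{1}{2 \cdot 1}\right)^{2} = \left(\left(-16\right) \frac{1}{6} + \frac{1}{2} \cdot 1\right)^{2} = \left(- \frac{8}{3} + \frac{1}{2}\right)^{2} = \left(- \frac{13}{6}\right)^{2} = \frac{169}{36}$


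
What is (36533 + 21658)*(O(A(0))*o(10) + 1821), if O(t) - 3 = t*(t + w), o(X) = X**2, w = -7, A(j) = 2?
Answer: 65232111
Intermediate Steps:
O(t) = 3 + t*(-7 + t) (O(t) = 3 + t*(t - 7) = 3 + t*(-7 + t))
(36533 + 21658)*(O(A(0))*o(10) + 1821) = (36533 + 21658)*((3 + 2**2 - 7*2)*10**2 + 1821) = 58191*((3 + 4 - 14)*100 + 1821) = 58191*(-7*100 + 1821) = 58191*(-700 + 1821) = 58191*1121 = 65232111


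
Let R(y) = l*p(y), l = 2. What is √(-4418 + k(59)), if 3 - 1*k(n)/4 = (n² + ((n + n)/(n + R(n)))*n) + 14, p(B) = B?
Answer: I*√166890/3 ≈ 136.17*I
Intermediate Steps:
R(y) = 2*y
k(n) = -44 - 4*n² - 8*n/3 (k(n) = 12 - 4*((n² + ((n + n)/(n + 2*n))*n) + 14) = 12 - 4*((n² + ((2*n)/((3*n)))*n) + 14) = 12 - 4*((n² + ((2*n)*(1/(3*n)))*n) + 14) = 12 - 4*((n² + 2*n/3) + 14) = 12 - 4*(14 + n² + 2*n/3) = 12 + (-56 - 4*n² - 8*n/3) = -44 - 4*n² - 8*n/3)
√(-4418 + k(59)) = √(-4418 + (-44 - 4*59² - 8/3*59)) = √(-4418 + (-44 - 4*3481 - 472/3)) = √(-4418 + (-44 - 13924 - 472/3)) = √(-4418 - 42376/3) = √(-55630/3) = I*√166890/3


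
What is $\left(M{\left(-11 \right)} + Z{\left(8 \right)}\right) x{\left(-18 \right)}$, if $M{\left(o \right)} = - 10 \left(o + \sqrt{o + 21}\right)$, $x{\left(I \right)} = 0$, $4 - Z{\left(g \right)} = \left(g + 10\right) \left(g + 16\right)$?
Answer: $0$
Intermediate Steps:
$Z{\left(g \right)} = 4 - \left(10 + g\right) \left(16 + g\right)$ ($Z{\left(g \right)} = 4 - \left(g + 10\right) \left(g + 16\right) = 4 - \left(10 + g\right) \left(16 + g\right)$)
$M{\left(o \right)} = - 10 o - 10 \sqrt{21 + o}$ ($M{\left(o \right)} = - 10 \left(o + \sqrt{21 + o}\right) = - 10 o - 10 \sqrt{21 + o}$)
$\left(M{\left(-11 \right)} + Z{\left(8 \right)}\right) x{\left(-18 \right)} = \left(\left(\left(-10\right) \left(-11\right) - 10 \sqrt{21 - 11}\right) - 428\right) 0 = \left(\left(110 - 10 \sqrt{10}\right) - 428\right) 0 = \left(-318 - 10 \sqrt{10}\right) 0 = 0$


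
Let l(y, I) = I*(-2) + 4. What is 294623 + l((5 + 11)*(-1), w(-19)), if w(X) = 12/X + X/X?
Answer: 5597899/19 ≈ 2.9463e+5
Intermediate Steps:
w(X) = 1 + 12/X (w(X) = 12/X + 1 = 1 + 12/X)
l(y, I) = 4 - 2*I (l(y, I) = -2*I + 4 = 4 - 2*I)
294623 + l((5 + 11)*(-1), w(-19)) = 294623 + (4 - 2*(12 - 19)/(-19)) = 294623 + (4 - (-2)*(-7)/19) = 294623 + (4 - 2*7/19) = 294623 + (4 - 14/19) = 294623 + 62/19 = 5597899/19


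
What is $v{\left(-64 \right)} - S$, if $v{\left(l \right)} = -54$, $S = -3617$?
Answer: $3563$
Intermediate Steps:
$v{\left(-64 \right)} - S = -54 - -3617 = -54 + 3617 = 3563$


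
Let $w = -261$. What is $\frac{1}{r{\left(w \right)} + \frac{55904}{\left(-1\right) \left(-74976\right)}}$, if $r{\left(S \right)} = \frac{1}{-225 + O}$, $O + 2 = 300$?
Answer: $\frac{171039}{129874} \approx 1.317$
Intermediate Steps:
$O = 298$ ($O = -2 + 300 = 298$)
$r{\left(S \right)} = \frac{1}{73}$ ($r{\left(S \right)} = \frac{1}{-225 + 298} = \frac{1}{73}$)
$\frac{1}{r{\left(w \right)} + \frac{55904}{\left(-1\right) \left(-74976\right)}} = \frac{1}{\frac{1}{73} + \frac{55904}{\left(-1\right) \left(-74976\right)}} = \frac{1}{\frac{1}{73} + \frac{55904}{74976}} = \frac{1}{\frac{1}{73} + 55904 \cdot \frac{1}{74976}} = \frac{1}{\frac{1}{73} + \frac{1747}{2343}} = \frac{1}{\frac{129874}{171039}} = \frac{171039}{129874}$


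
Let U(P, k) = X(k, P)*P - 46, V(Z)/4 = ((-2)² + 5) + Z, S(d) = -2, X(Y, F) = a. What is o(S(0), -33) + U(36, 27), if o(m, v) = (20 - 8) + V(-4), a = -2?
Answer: -86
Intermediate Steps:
X(Y, F) = -2
V(Z) = 36 + 4*Z (V(Z) = 4*(((-2)² + 5) + Z) = 4*((4 + 5) + Z) = 4*(9 + Z) = 36 + 4*Z)
U(P, k) = -46 - 2*P (U(P, k) = -2*P - 46 = -46 - 2*P)
o(m, v) = 32 (o(m, v) = (20 - 8) + (36 + 4*(-4)) = 12 + (36 - 16) = 12 + 20 = 32)
o(S(0), -33) + U(36, 27) = 32 + (-46 - 2*36) = 32 + (-46 - 72) = 32 - 118 = -86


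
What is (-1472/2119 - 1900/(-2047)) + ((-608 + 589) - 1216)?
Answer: -5355914439/4337593 ≈ -1234.8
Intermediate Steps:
(-1472/2119 - 1900/(-2047)) + ((-608 + 589) - 1216) = (-1472*1/2119 - 1900*(-1/2047)) + (-19 - 1216) = (-1472/2119 + 1900/2047) - 1235 = 1012916/4337593 - 1235 = -5355914439/4337593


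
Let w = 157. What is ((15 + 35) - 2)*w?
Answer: 7536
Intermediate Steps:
((15 + 35) - 2)*w = ((15 + 35) - 2)*157 = (50 - 2)*157 = 48*157 = 7536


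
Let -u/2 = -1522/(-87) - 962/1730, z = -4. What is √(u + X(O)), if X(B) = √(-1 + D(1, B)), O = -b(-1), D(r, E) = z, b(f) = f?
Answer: √(-191852538330 + 5663315025*I*√5)/75255 ≈ 0.19199 + 5.8235*I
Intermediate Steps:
D(r, E) = -4
O = 1 (O = -1*(-1) = 1)
X(B) = I*√5 (X(B) = √(-1 - 4) = √(-5) = I*√5)
u = -2549366/75255 (u = -2*(-1522/(-87) - 962/1730) = -2*(-1522*(-1/87) - 962*1/1730) = -2*(1522/87 - 481/865) = -2*1274683/75255 = -2549366/75255 ≈ -33.876)
√(u + X(O)) = √(-2549366/75255 + I*√5)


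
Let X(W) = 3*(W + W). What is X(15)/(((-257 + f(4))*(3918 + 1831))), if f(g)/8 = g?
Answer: -2/28745 ≈ -6.9577e-5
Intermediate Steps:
f(g) = 8*g
X(W) = 6*W (X(W) = 3*(2*W) = 6*W)
X(15)/(((-257 + f(4))*(3918 + 1831))) = (6*15)/(((-257 + 8*4)*(3918 + 1831))) = 90/(((-257 + 32)*5749)) = 90/((-225*5749)) = 90/(-1293525) = 90*(-1/1293525) = -2/28745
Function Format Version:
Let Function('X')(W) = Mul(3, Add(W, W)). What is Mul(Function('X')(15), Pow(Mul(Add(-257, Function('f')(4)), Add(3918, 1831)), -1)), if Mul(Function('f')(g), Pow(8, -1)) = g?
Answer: Rational(-2, 28745) ≈ -6.9577e-5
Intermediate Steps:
Function('f')(g) = Mul(8, g)
Function('X')(W) = Mul(6, W) (Function('X')(W) = Mul(3, Mul(2, W)) = Mul(6, W))
Mul(Function('X')(15), Pow(Mul(Add(-257, Function('f')(4)), Add(3918, 1831)), -1)) = Mul(Mul(6, 15), Pow(Mul(Add(-257, Mul(8, 4)), Add(3918, 1831)), -1)) = Mul(90, Pow(Mul(Add(-257, 32), 5749), -1)) = Mul(90, Pow(Mul(-225, 5749), -1)) = Mul(90, Pow(-1293525, -1)) = Mul(90, Rational(-1, 1293525)) = Rational(-2, 28745)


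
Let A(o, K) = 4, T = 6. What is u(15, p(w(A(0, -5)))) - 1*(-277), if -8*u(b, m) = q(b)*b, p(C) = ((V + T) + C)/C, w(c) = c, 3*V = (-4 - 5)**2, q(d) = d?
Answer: 1991/8 ≈ 248.88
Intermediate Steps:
V = 27 (V = (-4 - 5)**2/3 = (1/3)*(-9)**2 = (1/3)*81 = 27)
p(C) = (33 + C)/C (p(C) = ((27 + 6) + C)/C = (33 + C)/C)
u(b, m) = -b**2/8 (u(b, m) = -b*b/8 = -b**2/8)
u(15, p(w(A(0, -5)))) - 1*(-277) = -1/8*15**2 - 1*(-277) = -1/8*225 + 277 = -225/8 + 277 = 1991/8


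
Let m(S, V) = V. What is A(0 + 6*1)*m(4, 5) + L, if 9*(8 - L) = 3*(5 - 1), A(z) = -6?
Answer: -70/3 ≈ -23.333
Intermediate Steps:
L = 20/3 (L = 8 - (5 - 1)/3 = 8 - 4/3 = 20/3 ≈ 6.6667)
A(0 + 6*1)*m(4, 5) + L = -6*5 + 20/3 = -30 + 20/3 = -70/3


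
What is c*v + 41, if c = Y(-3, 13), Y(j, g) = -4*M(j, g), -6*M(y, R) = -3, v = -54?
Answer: 149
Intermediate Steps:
M(y, R) = ½ (M(y, R) = -⅙*(-3) = ½)
Y(j, g) = -2 (Y(j, g) = -4*½ = -2)
c = -2
c*v + 41 = -2*(-54) + 41 = 108 + 41 = 149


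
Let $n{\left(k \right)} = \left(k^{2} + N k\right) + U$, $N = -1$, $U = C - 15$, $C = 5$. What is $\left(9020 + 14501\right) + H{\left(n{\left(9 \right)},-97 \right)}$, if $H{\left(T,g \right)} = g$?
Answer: $23424$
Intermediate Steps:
$U = -10$ ($U = 5 - 15 = -10$)
$n{\left(k \right)} = -10 + k^{2} - k$ ($n{\left(k \right)} = \left(k^{2} - k\right) - 10 = -10 + k^{2} - k$)
$\left(9020 + 14501\right) + H{\left(n{\left(9 \right)},-97 \right)} = \left(9020 + 14501\right) - 97 = 23521 - 97 = 23424$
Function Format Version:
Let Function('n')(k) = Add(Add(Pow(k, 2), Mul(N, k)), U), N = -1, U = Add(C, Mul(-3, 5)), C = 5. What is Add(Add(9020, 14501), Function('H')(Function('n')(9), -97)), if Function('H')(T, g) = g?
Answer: 23424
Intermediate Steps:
U = -10 (U = Add(5, Mul(-3, 5)) = Add(5, -15) = -10)
Function('n')(k) = Add(-10, Pow(k, 2), Mul(-1, k)) (Function('n')(k) = Add(Add(Pow(k, 2), Mul(-1, k)), -10) = Add(-10, Pow(k, 2), Mul(-1, k)))
Add(Add(9020, 14501), Function('H')(Function('n')(9), -97)) = Add(Add(9020, 14501), -97) = Add(23521, -97) = 23424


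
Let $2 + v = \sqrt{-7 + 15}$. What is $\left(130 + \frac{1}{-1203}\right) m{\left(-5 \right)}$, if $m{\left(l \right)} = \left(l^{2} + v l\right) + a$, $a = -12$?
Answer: $\frac{3596947}{1203} - \frac{1563890 \sqrt{2}}{1203} \approx 1151.5$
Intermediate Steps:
$v = -2 + 2 \sqrt{2}$ ($v = -2 + \sqrt{-7 + 15} = -2 + \sqrt{8} = -2 + 2 \sqrt{2} \approx 0.82843$)
$m{\left(l \right)} = -12 + l^{2} + l \left(-2 + 2 \sqrt{2}\right)$ ($m{\left(l \right)} = \left(l^{2} + \left(-2 + 2 \sqrt{2}\right) l\right) - 12 = \left(l^{2} + l \left(-2 + 2 \sqrt{2}\right)\right) - 12 = -12 + l^{2} + l \left(-2 + 2 \sqrt{2}\right)$)
$\left(130 + \frac{1}{-1203}\right) m{\left(-5 \right)} = \left(130 + \frac{1}{-1203}\right) \left(-12 + \left(-5\right)^{2} - - 10 \left(1 - \sqrt{2}\right)\right) = \left(130 - \frac{1}{1203}\right) \left(-12 + 25 + \left(10 - 10 \sqrt{2}\right)\right) = \frac{156389 \left(23 - 10 \sqrt{2}\right)}{1203} = \frac{3596947}{1203} - \frac{1563890 \sqrt{2}}{1203}$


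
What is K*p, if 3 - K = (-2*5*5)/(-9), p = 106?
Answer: -2438/9 ≈ -270.89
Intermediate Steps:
K = -23/9 (K = 3 - -2*5*5/(-9) = 3 - (-10*5)*(-1)/9 = 3 - (-50)*(-1)/9 = 3 - 1*50/9 = 3 - 50/9 = -23/9 ≈ -2.5556)
K*p = -23/9*106 = -2438/9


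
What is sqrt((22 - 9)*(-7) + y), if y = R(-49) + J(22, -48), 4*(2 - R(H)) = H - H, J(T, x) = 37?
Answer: 2*I*sqrt(13) ≈ 7.2111*I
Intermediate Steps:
R(H) = 2 (R(H) = 2 - (H - H)/4 = 2 - 1/4*0 = 2 + 0 = 2)
y = 39 (y = 2 + 37 = 39)
sqrt((22 - 9)*(-7) + y) = sqrt((22 - 9)*(-7) + 39) = sqrt(13*(-7) + 39) = sqrt(-91 + 39) = sqrt(-52) = 2*I*sqrt(13)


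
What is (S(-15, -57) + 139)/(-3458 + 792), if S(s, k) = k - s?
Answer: -97/2666 ≈ -0.036384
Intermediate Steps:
(S(-15, -57) + 139)/(-3458 + 792) = ((-57 - 1*(-15)) + 139)/(-3458 + 792) = ((-57 + 15) + 139)/(-2666) = (-42 + 139)*(-1/2666) = 97*(-1/2666) = -97/2666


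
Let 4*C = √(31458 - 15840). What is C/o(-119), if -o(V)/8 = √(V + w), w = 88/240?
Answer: 3*I*√46320385/56944 ≈ 0.35856*I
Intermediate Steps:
w = 11/30 (w = 88*(1/240) = 11/30 ≈ 0.36667)
o(V) = -8*√(11/30 + V) (o(V) = -8*√(V + 11/30) = -8*√(11/30 + V))
C = √15618/4 (C = √(31458 - 15840)/4 = √15618/4 ≈ 31.243)
C/o(-119) = (√15618/4)/((-4*√(330 + 900*(-119))/15)) = (√15618/4)/((-4*√(330 - 107100)/15)) = (√15618/4)/((-4*I*√106770/15)) = (√15618/4)*(I*√106770/28472) = 3*I*√46320385/56944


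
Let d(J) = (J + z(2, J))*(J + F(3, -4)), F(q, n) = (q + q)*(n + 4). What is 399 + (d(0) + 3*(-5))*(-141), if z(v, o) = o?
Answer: 2514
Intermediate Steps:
F(q, n) = 2*q*(4 + n) (F(q, n) = (2*q)*(4 + n) = 2*q*(4 + n))
d(J) = 2*J² (d(J) = (J + J)*(J + 2*3*(4 - 4)) = (2*J)*(J + 2*3*0) = (2*J)*(J + 0) = (2*J)*J = 2*J²)
399 + (d(0) + 3*(-5))*(-141) = 399 + (2*0² + 3*(-5))*(-141) = 399 + (2*0 - 15)*(-141) = 399 + (0 - 15)*(-141) = 399 - 15*(-141) = 399 + 2115 = 2514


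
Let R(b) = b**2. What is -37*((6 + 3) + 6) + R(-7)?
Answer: -506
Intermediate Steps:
-37*((6 + 3) + 6) + R(-7) = -37*((6 + 3) + 6) + (-7)**2 = -37*(9 + 6) + 49 = -37*15 + 49 = -555 + 49 = -506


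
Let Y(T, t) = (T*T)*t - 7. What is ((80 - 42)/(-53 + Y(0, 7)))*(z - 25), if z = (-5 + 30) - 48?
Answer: 152/5 ≈ 30.400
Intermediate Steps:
Y(T, t) = -7 + t*T² (Y(T, t) = T²*t - 7 = t*T² - 7 = -7 + t*T²)
z = -23 (z = 25 - 48 = -23)
((80 - 42)/(-53 + Y(0, 7)))*(z - 25) = ((80 - 42)/(-53 + (-7 + 7*0²)))*(-23 - 25) = (38/(-53 + (-7 + 7*0)))*(-48) = (38/(-53 + (-7 + 0)))*(-48) = (38/(-53 - 7))*(-48) = (38/(-60))*(-48) = (38*(-1/60))*(-48) = -19/30*(-48) = 152/5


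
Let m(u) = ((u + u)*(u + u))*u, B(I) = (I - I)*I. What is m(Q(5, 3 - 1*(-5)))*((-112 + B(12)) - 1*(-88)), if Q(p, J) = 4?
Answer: -6144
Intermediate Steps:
B(I) = 0 (B(I) = 0*I = 0)
m(u) = 4*u³ (m(u) = ((2*u)*(2*u))*u = (4*u²)*u = 4*u³)
m(Q(5, 3 - 1*(-5)))*((-112 + B(12)) - 1*(-88)) = (4*4³)*((-112 + 0) - 1*(-88)) = (4*64)*(-112 + 88) = 256*(-24) = -6144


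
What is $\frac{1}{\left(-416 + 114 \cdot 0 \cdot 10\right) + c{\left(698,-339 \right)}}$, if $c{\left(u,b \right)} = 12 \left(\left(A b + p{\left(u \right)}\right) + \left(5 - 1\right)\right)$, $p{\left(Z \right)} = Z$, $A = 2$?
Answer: $- \frac{1}{128} \approx -0.0078125$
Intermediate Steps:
$c{\left(u,b \right)} = 48 + 12 u + 24 b$ ($c{\left(u,b \right)} = 12 \left(\left(2 b + u\right) + \left(5 - 1\right)\right) = 12 \left(\left(u + 2 b\right) + 4\right) = 12 \left(4 + u + 2 b\right) = 48 + 12 u + 24 b$)
$\frac{1}{\left(-416 + 114 \cdot 0 \cdot 10\right) + c{\left(698,-339 \right)}} = \frac{1}{\left(-416 + 114 \cdot 0 \cdot 10\right) + \left(48 + 12 \cdot 698 + 24 \left(-339\right)\right)} = \frac{1}{\left(-416 + 114 \cdot 0\right) + \left(48 + 8376 - 8136\right)} = \frac{1}{\left(-416 + 0\right) + 288} = \frac{1}{-416 + 288} = \frac{1}{-128} = - \frac{1}{128}$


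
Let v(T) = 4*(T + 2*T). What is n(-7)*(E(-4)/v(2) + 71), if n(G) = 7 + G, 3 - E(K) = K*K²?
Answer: 0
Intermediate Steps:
v(T) = 12*T (v(T) = 4*(3*T) = 12*T)
E(K) = 3 - K³ (E(K) = 3 - K*K² = 3 - K³)
n(-7)*(E(-4)/v(2) + 71) = (7 - 7)*((3 - 1*(-4)³)/((12*2)) + 71) = 0*((3 - 1*(-64))/24 + 71) = 0*((3 + 64)*(1/24) + 71) = 0*(67*(1/24) + 71) = 0*(67/24 + 71) = 0*(1771/24) = 0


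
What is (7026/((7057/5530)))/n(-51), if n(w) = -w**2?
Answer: -12951260/6118419 ≈ -2.1168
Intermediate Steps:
(7026/((7057/5530)))/n(-51) = (7026/((7057/5530)))/((-1*(-51)**2)) = (7026/((7057*(1/5530))))/((-1*2601)) = (7026/(7057/5530))/(-2601) = (7026*(5530/7057))*(-1/2601) = (38853780/7057)*(-1/2601) = -12951260/6118419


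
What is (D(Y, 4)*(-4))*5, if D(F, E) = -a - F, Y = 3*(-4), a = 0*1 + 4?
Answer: -160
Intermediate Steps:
a = 4 (a = 0 + 4 = 4)
Y = -12
D(F, E) = -4 - F (D(F, E) = -1*4 - F = -4 - F)
(D(Y, 4)*(-4))*5 = ((-4 - 1*(-12))*(-4))*5 = ((-4 + 12)*(-4))*5 = (8*(-4))*5 = -32*5 = -160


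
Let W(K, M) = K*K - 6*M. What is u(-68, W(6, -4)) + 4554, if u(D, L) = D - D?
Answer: 4554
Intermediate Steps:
W(K, M) = K² - 6*M
u(D, L) = 0
u(-68, W(6, -4)) + 4554 = 0 + 4554 = 4554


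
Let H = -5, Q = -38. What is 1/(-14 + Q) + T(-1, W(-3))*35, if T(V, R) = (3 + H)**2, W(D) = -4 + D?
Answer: 7279/52 ≈ 139.98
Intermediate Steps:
T(V, R) = 4 (T(V, R) = (3 - 5)**2 = (-2)**2 = 4)
1/(-14 + Q) + T(-1, W(-3))*35 = 1/(-14 - 38) + 4*35 = 1/(-52) + 140 = -1/52 + 140 = 7279/52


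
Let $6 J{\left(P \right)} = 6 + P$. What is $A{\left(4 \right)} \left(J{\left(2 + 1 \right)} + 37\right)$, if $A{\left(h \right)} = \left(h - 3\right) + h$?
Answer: $\frac{385}{2} \approx 192.5$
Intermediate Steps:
$A{\left(h \right)} = -3 + 2 h$ ($A{\left(h \right)} = \left(-3 + h\right) + h = -3 + 2 h$)
$J{\left(P \right)} = 1 + \frac{P}{6}$ ($J{\left(P \right)} = \frac{6 + P}{6} = 1 + \frac{P}{6}$)
$A{\left(4 \right)} \left(J{\left(2 + 1 \right)} + 37\right) = \left(-3 + 2 \cdot 4\right) \left(\left(1 + \frac{2 + 1}{6}\right) + 37\right) = \left(-3 + 8\right) \left(\left(1 + \frac{1}{6} \cdot 3\right) + 37\right) = 5 \left(\left(1 + \frac{1}{2}\right) + 37\right) = 5 \left(\frac{3}{2} + 37\right) = 5 \cdot \frac{77}{2} = \frac{385}{2}$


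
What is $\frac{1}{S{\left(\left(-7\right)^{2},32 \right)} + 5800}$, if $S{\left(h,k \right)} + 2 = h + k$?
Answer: $\frac{1}{5879} \approx 0.0001701$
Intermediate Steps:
$S{\left(h,k \right)} = -2 + h + k$ ($S{\left(h,k \right)} = -2 + \left(h + k\right) = -2 + h + k$)
$\frac{1}{S{\left(\left(-7\right)^{2},32 \right)} + 5800} = \frac{1}{\left(-2 + \left(-7\right)^{2} + 32\right) + 5800} = \frac{1}{\left(-2 + 49 + 32\right) + 5800} = \frac{1}{79 + 5800} = \frac{1}{5879}$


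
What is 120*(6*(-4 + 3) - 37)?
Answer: -5160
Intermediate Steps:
120*(6*(-4 + 3) - 37) = 120*(6*(-1) - 37) = 120*(-6 - 37) = 120*(-43) = -5160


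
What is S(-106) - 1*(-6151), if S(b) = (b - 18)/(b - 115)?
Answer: 1359495/221 ≈ 6151.6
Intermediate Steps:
S(b) = (-18 + b)/(-115 + b)
S(-106) - 1*(-6151) = (-18 - 106)/(-115 - 106) - 1*(-6151) = -124/(-221) + 6151 = -1/221*(-124) + 6151 = 124/221 + 6151 = 1359495/221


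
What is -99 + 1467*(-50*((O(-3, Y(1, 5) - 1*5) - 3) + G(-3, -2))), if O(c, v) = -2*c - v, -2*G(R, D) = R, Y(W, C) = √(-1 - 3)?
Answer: -696924 + 146700*I ≈ -6.9692e+5 + 1.467e+5*I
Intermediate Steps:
Y(W, C) = 2*I (Y(W, C) = √(-4) = 2*I)
G(R, D) = -R/2
O(c, v) = -v - 2*c
-99 + 1467*(-50*((O(-3, Y(1, 5) - 1*5) - 3) + G(-3, -2))) = -99 + 1467*(-50*(((-(2*I - 1*5) - 2*(-3)) - 3) - ½*(-3))) = -99 + 1467*(-50*(((-(2*I - 5) + 6) - 3) + 3/2)) = -99 + 1467*(-50*(((-(-5 + 2*I) + 6) - 3) + 3/2)) = -99 + 1467*(-50*((((5 - 2*I) + 6) - 3) + 3/2)) = -99 + 1467*(-50*(((11 - 2*I) - 3) + 3/2)) = -99 + 1467*(-50*((8 - 2*I) + 3/2)) = -99 + 1467*(-50*(19/2 - 2*I)) = -99 + 1467*(-475 + 100*I) = -99 + (-696825 + 146700*I) = -696924 + 146700*I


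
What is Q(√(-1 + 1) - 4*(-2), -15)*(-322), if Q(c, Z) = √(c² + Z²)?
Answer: -5474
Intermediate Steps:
Q(c, Z) = √(Z² + c²)
Q(√(-1 + 1) - 4*(-2), -15)*(-322) = √((-15)² + (√(-1 + 1) - 4*(-2))²)*(-322) = √(225 + (√0 + 8)²)*(-322) = √(225 + (0 + 8)²)*(-322) = √(225 + 8²)*(-322) = √(225 + 64)*(-322) = √289*(-322) = 17*(-322) = -5474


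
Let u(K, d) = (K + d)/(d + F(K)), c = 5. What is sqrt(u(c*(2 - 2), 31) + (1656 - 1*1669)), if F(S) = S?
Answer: 2*I*sqrt(3) ≈ 3.4641*I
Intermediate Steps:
u(K, d) = 1 (u(K, d) = (K + d)/(d + K) = (K + d)/(K + d) = 1)
sqrt(u(c*(2 - 2), 31) + (1656 - 1*1669)) = sqrt(1 + (1656 - 1*1669)) = sqrt(1 + (1656 - 1669)) = sqrt(1 - 13) = sqrt(-12) = 2*I*sqrt(3)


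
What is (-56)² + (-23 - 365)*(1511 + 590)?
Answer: -812052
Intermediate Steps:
(-56)² + (-23 - 365)*(1511 + 590) = 3136 - 388*2101 = 3136 - 815188 = -812052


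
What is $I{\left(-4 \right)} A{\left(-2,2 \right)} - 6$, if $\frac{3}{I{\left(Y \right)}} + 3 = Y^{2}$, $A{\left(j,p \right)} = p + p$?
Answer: $- \frac{66}{13} \approx -5.0769$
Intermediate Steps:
$A{\left(j,p \right)} = 2 p$
$I{\left(Y \right)} = \frac{3}{-3 + Y^{2}}$
$I{\left(-4 \right)} A{\left(-2,2 \right)} - 6 = \frac{3}{-3 + \left(-4\right)^{2}} \cdot 2 \cdot 2 - 6 = \frac{3}{-3 + 16} \cdot 4 - 6 = \frac{3}{13} \cdot 4 - 6 = \frac{12}{13} - 6 = - \frac{66}{13}$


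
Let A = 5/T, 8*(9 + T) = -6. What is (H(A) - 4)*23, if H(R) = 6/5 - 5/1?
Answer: -897/5 ≈ -179.40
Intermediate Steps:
T = -39/4 (T = -9 + (⅛)*(-6) = -9 - ¾ = -39/4 ≈ -9.7500)
A = -20/39 (A = 5/(-39/4) = 5*(-4/39) = -20/39 ≈ -0.51282)
H(R) = -19/5 (H(R) = 6*(⅕) - 5*1 = 6/5 - 5 = -19/5)
(H(A) - 4)*23 = (-19/5 - 4)*23 = -39/5*23 = -897/5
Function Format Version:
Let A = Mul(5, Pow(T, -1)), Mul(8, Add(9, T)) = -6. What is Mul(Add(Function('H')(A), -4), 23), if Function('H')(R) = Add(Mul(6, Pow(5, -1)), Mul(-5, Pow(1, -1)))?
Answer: Rational(-897, 5) ≈ -179.40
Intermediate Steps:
T = Rational(-39, 4) (T = Add(-9, Mul(Rational(1, 8), -6)) = Add(-9, Rational(-3, 4)) = Rational(-39, 4) ≈ -9.7500)
A = Rational(-20, 39) (A = Mul(5, Pow(Rational(-39, 4), -1)) = Mul(5, Rational(-4, 39)) = Rational(-20, 39) ≈ -0.51282)
Function('H')(R) = Rational(-19, 5) (Function('H')(R) = Add(Mul(6, Rational(1, 5)), Mul(-5, 1)) = Add(Rational(6, 5), -5) = Rational(-19, 5))
Mul(Add(Function('H')(A), -4), 23) = Mul(Add(Rational(-19, 5), -4), 23) = Mul(Rational(-39, 5), 23) = Rational(-897, 5)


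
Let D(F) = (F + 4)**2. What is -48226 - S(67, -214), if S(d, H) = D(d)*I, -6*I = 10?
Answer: -119473/3 ≈ -39824.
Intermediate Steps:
I = -5/3 (I = -1/6*10 = -5/3 ≈ -1.6667)
D(F) = (4 + F)**2
S(d, H) = -5*(4 + d)**2/3 (S(d, H) = (4 + d)**2*(-5/3) = -5*(4 + d)**2/3)
-48226 - S(67, -214) = -48226 - (-5)*(4 + 67)**2/3 = -48226 - (-5)*71**2/3 = -48226 - (-5)*5041/3 = -48226 - 1*(-25205/3) = -48226 + 25205/3 = -119473/3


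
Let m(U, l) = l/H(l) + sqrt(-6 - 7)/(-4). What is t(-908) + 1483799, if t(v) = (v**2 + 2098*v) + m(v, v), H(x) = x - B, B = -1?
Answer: 365774961/907 - I*sqrt(13)/4 ≈ 4.0328e+5 - 0.90139*I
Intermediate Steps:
H(x) = 1 + x (H(x) = x - 1*(-1) = x + 1 = 1 + x)
m(U, l) = l/(1 + l) - I*sqrt(13)/4 (m(U, l) = l/(1 + l) + sqrt(-6 - 7)/(-4) = l/(1 + l) + sqrt(-13)*(-1/4) = l/(1 + l) + (I*sqrt(13))*(-1/4) = l/(1 + l) - I*sqrt(13)/4)
t(v) = v**2 + 2098*v + (v - I*sqrt(13)*(1 + v)/4)/(1 + v) (t(v) = (v**2 + 2098*v) + (v - I*sqrt(13)*(1 + v)/4)/(1 + v) = v**2 + 2098*v + (v - I*sqrt(13)*(1 + v)/4)/(1 + v))
t(-908) + 1483799 = (-908 + (1 - 908)*(4*(-908)**2 + 8392*(-908) - I*sqrt(13))/4)/(1 - 908) + 1483799 = (-908 + (1/4)*(-907)*(4*824464 - 7619936 - I*sqrt(13)))/(-907) + 1483799 = -(-908 + (1/4)*(-907)*(3297856 - 7619936 - I*sqrt(13)))/907 + 1483799 = -(-908 + (1/4)*(-907)*(-4322080 - I*sqrt(13)))/907 + 1483799 = -(-908 + (980031640 + 907*I*sqrt(13)/4))/907 + 1483799 = -(980030732 + 907*I*sqrt(13)/4)/907 + 1483799 = (-980030732/907 - I*sqrt(13)/4) + 1483799 = 365774961/907 - I*sqrt(13)/4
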